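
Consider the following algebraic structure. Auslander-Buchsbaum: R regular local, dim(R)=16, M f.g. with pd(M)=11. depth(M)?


pd+depth=depth(R)=16
depth=16-11=5


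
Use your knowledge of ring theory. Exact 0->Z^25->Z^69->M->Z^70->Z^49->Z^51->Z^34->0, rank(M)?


Alt sum=0:
(-1)^0*25 + (-1)^1*69 + (-1)^2*? + (-1)^3*70 + (-1)^4*49 + (-1)^5*51 + (-1)^6*34=0
rank(M)=82


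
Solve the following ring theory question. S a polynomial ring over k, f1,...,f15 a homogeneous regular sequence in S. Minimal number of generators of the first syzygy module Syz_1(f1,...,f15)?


Regular sequence => Koszul complex is the minimal free resolution.
Syz_1 minimally generated by Koszul relations f_i*e_j - f_j*e_i (i<j): mu(Syz_1) = beta_2 = C(m,2) = m(m-1)/2
m=15
15*14/2 = 105


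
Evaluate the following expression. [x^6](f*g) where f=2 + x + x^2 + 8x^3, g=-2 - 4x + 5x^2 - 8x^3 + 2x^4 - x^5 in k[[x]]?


[x^6] = sum a_i*b_j, i+j=6
  1*-1=-1
  1*2=2
  8*-8=-64
Sum=-63


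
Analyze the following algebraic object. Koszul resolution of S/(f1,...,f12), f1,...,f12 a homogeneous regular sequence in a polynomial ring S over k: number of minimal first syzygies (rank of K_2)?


Regular sequence => Koszul complex is the minimal free resolution.
Syz_1 minimally generated by Koszul relations f_i*e_j - f_j*e_i (i<j): mu(Syz_1) = beta_2 = C(m,2) = m(m-1)/2
m=12
12*11/2 = 66


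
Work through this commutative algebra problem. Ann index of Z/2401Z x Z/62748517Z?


Exponent = lcm of the cyclic orders; pairwise coprime => product.
7^4*13^7=2401*62748517=150659189317


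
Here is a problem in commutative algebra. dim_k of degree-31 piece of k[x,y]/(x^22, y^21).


k[x,y], I = (x^22, y^21), d = 31
Need i < 22 and d-i < 21.
Range: 11 <= i <= 21.
H(31) = 11


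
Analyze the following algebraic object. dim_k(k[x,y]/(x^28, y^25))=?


Basis: x^i*y^j, i<28, j<25
28*25=700


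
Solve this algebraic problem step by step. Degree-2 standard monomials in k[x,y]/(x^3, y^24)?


k[x,y], I = (x^3, y^24), d = 2
Need i < 3 and d-i < 24.
Range: 0 <= i <= 2.
H(2) = 3


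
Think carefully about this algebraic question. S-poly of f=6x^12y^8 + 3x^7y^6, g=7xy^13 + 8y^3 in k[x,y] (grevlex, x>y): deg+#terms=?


LT(f)=6x^12y^8, LT(g)=7xy^13
lcm(LM)=x^12y^13
S(f,g) (scaled by 42 to clear denominators) = 7y^5*f - 6x^11*g = 21x^7y^11 - 48x^11y^3
2 terms, deg 18.
18+2=20


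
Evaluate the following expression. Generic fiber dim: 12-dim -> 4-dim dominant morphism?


dim(fiber)=dim(X)-dim(Y)=12-4=8


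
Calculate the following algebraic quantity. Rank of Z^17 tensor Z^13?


rank(M(x)N) = rank(M)*rank(N)
17*13 = 221


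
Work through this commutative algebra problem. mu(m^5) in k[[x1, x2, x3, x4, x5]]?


C(n+d-1,d)=C(9,5)=126


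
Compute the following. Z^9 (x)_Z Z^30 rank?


rank(M(x)N) = rank(M)*rank(N)
9*30 = 270


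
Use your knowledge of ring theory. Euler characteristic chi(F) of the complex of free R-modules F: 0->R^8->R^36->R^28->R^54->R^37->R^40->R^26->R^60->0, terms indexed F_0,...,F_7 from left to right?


chi = sum (-1)^i * rank:
(-1)^0*8=8
(-1)^1*36=-36
(-1)^2*28=28
(-1)^3*54=-54
(-1)^4*37=37
(-1)^5*40=-40
(-1)^6*26=26
(-1)^7*60=-60
chi=-91


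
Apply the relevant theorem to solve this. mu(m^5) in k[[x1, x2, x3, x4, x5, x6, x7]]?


C(n+d-1,d)=C(11,5)=462


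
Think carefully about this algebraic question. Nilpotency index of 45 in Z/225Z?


45^k mod 225:
k=1: 45
k=2: 0
First zero at k = 2


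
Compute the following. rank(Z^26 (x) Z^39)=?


rank(M(x)N) = rank(M)*rank(N)
26*39 = 1014


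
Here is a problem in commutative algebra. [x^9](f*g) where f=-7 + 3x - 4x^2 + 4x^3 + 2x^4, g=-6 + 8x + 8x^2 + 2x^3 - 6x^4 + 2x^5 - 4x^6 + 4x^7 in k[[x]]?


[x^9] = sum a_i*b_j, i+j=9
  -4*4=-16
  4*-4=-16
  2*2=4
Sum=-28


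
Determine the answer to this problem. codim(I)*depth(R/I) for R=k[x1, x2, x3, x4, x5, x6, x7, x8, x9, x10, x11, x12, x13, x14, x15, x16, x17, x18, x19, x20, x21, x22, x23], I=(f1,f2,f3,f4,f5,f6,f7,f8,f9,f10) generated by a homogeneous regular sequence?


codim=10, depth=dim(R/I)=23-10=13
Product=10*13=130


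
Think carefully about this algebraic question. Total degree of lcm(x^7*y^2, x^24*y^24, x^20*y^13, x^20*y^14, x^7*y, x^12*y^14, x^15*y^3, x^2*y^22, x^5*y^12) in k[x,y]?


lcm = componentwise max:
x: max(7,24,20,20,7,12,15,2,5)=24
y: max(2,24,13,14,1,14,3,22,12)=24
Total=24+24=48


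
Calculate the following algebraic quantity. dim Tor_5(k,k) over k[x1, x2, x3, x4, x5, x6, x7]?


Koszul: C(n,i)=C(7,5)=21


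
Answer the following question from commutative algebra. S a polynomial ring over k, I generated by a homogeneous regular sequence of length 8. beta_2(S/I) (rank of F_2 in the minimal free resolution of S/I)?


Regular sequence => Koszul complex is the minimal free resolution.
Syz_1 minimally generated by Koszul relations f_i*e_j - f_j*e_i (i<j): mu(Syz_1) = beta_2 = C(m,2) = m(m-1)/2
m=8
8*7/2 = 28


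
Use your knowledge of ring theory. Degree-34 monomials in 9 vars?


C(d+n-1,n-1)=C(42,8)=118030185


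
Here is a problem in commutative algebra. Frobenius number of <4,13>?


gcd(4,13)=1 => F=ab-a-b=4*13-4-13=52-17=35


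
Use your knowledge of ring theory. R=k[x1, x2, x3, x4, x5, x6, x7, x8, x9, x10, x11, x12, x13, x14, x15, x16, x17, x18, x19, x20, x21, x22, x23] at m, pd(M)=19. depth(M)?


pd+depth=depth(R)=23
depth=23-19=4


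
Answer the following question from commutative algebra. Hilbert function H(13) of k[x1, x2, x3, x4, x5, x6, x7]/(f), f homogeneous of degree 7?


C(19,6)-C(12,6)=27132-924=26208


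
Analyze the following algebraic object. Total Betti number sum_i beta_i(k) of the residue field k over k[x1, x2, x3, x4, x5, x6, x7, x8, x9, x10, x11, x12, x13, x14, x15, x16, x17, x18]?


Koszul resolution: beta_i(k)=C(n,i), n=18
sum_i C(18,i) = 2^18 = 262144


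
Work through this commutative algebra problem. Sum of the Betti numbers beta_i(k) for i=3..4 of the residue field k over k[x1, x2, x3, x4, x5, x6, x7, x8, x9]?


Koszul resolution: beta_i(k)=C(n,i), n=9
C(9,3)=84, C(9,4)=126
Sum=210


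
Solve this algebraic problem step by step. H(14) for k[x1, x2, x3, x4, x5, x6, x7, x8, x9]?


C(d+n-1,n-1)=C(22,8)=319770


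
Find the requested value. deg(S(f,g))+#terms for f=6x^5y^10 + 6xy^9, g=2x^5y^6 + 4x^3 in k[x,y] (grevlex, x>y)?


LT(f)=6x^5y^10, LT(g)=2x^5y^6
lcm(LM)=x^5y^10
S(f,g) (scaled by 12 to clear denominators) = 2*f - 6y^4*g = 12xy^9 - 24x^3y^4
2 terms, deg 10.
10+2=12


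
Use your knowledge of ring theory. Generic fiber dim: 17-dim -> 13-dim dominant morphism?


dim(fiber)=dim(X)-dim(Y)=17-13=4


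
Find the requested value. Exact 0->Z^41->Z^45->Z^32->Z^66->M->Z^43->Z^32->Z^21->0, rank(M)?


Alt sum=0:
(-1)^0*41 + (-1)^1*45 + (-1)^2*32 + (-1)^3*66 + (-1)^4*? + (-1)^5*43 + (-1)^6*32 + (-1)^7*21=0
rank(M)=70


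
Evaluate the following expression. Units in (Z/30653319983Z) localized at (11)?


Local ring = Z/2357947691Z.
phi(2357947691) = 11^8*(11-1) = 2143588810


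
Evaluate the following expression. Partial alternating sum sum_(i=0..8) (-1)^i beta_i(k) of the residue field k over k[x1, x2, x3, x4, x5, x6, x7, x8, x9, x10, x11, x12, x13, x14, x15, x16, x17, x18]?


Koszul resolution: beta_i(k)=C(n,i), n=18
sum_(i=0..p) (-1)^i C(n,i) = (-1)^p C(n-1,p)
(-1)^8*C(17,8) = (-1)^8*24310 = 24310


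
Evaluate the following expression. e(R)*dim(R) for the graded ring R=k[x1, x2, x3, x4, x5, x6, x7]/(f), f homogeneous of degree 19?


e(R)=deg(f)=19, dim(R)=7-1=6
e*dim=19*6=114


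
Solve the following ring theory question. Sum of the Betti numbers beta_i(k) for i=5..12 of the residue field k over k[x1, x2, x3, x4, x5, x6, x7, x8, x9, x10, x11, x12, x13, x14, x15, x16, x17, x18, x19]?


Koszul resolution: beta_i(k)=C(n,i), n=19
C(19,5)=11628, C(19,6)=27132, C(19,7)=50388, C(19,8)=75582, C(19,9)=92378, C(19,10)=92378, C(19,11)=75582, C(19,12)=50388
Sum=475456


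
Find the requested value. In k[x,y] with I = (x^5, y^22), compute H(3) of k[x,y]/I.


k[x,y], I = (x^5, y^22), d = 3
Need i < 5 and d-i < 22.
Range: 0 <= i <= 3.
H(3) = 4


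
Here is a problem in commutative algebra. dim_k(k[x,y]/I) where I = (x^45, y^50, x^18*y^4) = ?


k[x,y]/I, I = (x^45, y^50, x^18*y^4)
Rect: 45x50=2250. Corner: (45-18)x(50-4)=1242.
dim = 2250-1242 = 1008


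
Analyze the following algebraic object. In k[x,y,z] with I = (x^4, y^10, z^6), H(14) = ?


Need i<4, j<10, k<6 with i+j+k=14.
For each i, j ranges over max(0,14-i-5)..min(9,14-i):
  i=0: j in [9,9] -> 1
  i=1: j in [8,9] -> 2
  i=2: j in [7,9] -> 3
  i=3: j in [6,9] -> 4
H(14) = 1+2+3+4 = 10


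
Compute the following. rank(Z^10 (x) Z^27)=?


rank(M(x)N) = rank(M)*rank(N)
10*27 = 270


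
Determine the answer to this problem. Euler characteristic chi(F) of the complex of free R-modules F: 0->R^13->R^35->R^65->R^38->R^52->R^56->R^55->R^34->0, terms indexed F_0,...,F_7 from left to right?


chi = sum (-1)^i * rank:
(-1)^0*13=13
(-1)^1*35=-35
(-1)^2*65=65
(-1)^3*38=-38
(-1)^4*52=52
(-1)^5*56=-56
(-1)^6*55=55
(-1)^7*34=-34
chi=22


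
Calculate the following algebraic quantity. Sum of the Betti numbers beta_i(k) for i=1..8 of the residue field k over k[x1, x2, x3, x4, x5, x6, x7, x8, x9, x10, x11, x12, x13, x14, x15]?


Koszul resolution: beta_i(k)=C(n,i), n=15
C(15,1)=15, C(15,2)=105, C(15,3)=455, C(15,4)=1365, C(15,5)=3003, C(15,6)=5005, C(15,7)=6435, C(15,8)=6435
Sum=22818


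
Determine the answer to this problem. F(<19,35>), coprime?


gcd(19,35)=1 => F=ab-a-b=19*35-19-35=665-54=611


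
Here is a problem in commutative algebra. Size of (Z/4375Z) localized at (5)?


5-primary part: 4375=5^4*7
Size=5^4=625


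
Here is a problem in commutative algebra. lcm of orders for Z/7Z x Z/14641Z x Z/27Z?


Exponent = lcm of the cyclic orders; pairwise coprime => product.
7^1*11^4*3^3=7*14641*27=2767149


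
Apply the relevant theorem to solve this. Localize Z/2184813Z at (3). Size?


3-primary part: 2184813=3^10*37
Size=3^10=59049


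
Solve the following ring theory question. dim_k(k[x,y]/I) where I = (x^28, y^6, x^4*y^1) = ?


k[x,y]/I, I = (x^28, y^6, x^4*y^1)
Rect: 28x6=168. Corner: (28-4)x(6-1)=120.
dim = 168-120 = 48


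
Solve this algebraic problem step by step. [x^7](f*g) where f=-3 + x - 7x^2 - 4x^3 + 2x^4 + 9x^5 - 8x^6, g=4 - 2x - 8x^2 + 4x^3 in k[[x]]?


[x^7] = sum a_i*b_j, i+j=7
  2*4=8
  9*-8=-72
  -8*-2=16
Sum=-48


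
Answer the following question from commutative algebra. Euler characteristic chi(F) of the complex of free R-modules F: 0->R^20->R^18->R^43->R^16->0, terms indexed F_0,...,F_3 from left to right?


chi = sum (-1)^i * rank:
(-1)^0*20=20
(-1)^1*18=-18
(-1)^2*43=43
(-1)^3*16=-16
chi=29


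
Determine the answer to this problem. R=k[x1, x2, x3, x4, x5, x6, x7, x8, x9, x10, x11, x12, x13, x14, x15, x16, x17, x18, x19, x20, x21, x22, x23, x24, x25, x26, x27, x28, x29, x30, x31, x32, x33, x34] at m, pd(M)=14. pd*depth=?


pd+depth=34
depth=34-14=20
pd*depth=14*20=280


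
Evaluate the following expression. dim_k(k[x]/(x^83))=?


Basis: 1,x,...,x^82
dim=83


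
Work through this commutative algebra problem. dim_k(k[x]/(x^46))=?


Basis: 1,x,...,x^45
dim=46


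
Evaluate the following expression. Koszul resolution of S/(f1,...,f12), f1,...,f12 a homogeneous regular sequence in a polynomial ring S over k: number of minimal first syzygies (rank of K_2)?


Regular sequence => Koszul complex is the minimal free resolution.
Syz_1 minimally generated by Koszul relations f_i*e_j - f_j*e_i (i<j): mu(Syz_1) = beta_2 = C(m,2) = m(m-1)/2
m=12
12*11/2 = 66


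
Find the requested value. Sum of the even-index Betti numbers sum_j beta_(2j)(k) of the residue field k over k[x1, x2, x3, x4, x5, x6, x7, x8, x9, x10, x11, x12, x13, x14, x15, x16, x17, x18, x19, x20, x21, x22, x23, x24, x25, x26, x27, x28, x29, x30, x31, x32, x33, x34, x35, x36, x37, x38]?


Koszul resolution: beta_i(k)=C(n,i), n=38
sum_even C(38,i) = 2^(n-1) = 2^37 = 137438953472


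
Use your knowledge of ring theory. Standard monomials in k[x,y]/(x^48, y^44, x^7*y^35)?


k[x,y]/I, I = (x^48, y^44, x^7*y^35)
Rect: 48x44=2112. Corner: (48-7)x(44-35)=369.
dim = 2112-369 = 1743


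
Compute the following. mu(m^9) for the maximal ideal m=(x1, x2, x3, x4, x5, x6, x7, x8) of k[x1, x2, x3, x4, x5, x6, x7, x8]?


Graded Nakayama: mu(m^d) = dim_k (m^d/m^(d+1)) = #degree-9 monomials in 8 vars
C(n+d-1,d)=C(16,9)=11440


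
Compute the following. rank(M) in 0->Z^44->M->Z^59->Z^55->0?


Alt sum=0:
(-1)^0*44 + (-1)^1*? + (-1)^2*59 + (-1)^3*55=0
rank(M)=48


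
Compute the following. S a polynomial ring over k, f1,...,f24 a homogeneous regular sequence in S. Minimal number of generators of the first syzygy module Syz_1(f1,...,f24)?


Regular sequence => Koszul complex is the minimal free resolution.
Syz_1 minimally generated by Koszul relations f_i*e_j - f_j*e_i (i<j): mu(Syz_1) = beta_2 = C(m,2) = m(m-1)/2
m=24
24*23/2 = 276


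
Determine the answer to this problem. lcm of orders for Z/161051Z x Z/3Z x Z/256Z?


Exponent = lcm of the cyclic orders; pairwise coprime => product.
11^5*3^1*2^8=161051*3*256=123687168


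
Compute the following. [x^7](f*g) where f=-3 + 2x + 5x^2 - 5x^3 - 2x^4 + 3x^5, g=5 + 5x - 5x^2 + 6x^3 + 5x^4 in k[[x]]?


[x^7] = sum a_i*b_j, i+j=7
  -5*5=-25
  -2*6=-12
  3*-5=-15
Sum=-52


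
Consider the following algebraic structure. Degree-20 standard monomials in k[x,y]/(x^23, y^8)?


k[x,y], I = (x^23, y^8), d = 20
Need i < 23 and d-i < 8.
Range: 13 <= i <= 20.
H(20) = 8


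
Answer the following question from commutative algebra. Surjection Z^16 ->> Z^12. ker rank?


rank(ker) = 16-12 = 4


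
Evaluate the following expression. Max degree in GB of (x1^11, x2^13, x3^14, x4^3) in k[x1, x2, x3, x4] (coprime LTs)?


Pure powers, coprime LTs => already GB.
Degrees: 11, 13, 14, 3
Max=14


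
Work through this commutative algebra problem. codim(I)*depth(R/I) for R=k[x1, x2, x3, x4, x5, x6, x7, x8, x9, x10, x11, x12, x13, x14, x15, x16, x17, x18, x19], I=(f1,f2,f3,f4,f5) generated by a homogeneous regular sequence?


codim=5, depth=dim(R/I)=19-5=14
Product=5*14=70


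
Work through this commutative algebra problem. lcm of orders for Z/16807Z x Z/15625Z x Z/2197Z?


Exponent = lcm of the cyclic orders; pairwise coprime => product.
7^5*5^6*13^3=16807*15625*2197=576952796875


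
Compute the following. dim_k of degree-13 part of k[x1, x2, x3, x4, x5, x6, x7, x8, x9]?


C(d+n-1,n-1)=C(21,8)=203490


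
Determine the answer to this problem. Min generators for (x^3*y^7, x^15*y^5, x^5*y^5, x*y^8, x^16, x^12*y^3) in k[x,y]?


Remove redundant (divisible by others).
x^15*y^5 redundant.
Min: x^16, x^12*y^3, x^5*y^5, x^3*y^7, x*y^8
Count=5


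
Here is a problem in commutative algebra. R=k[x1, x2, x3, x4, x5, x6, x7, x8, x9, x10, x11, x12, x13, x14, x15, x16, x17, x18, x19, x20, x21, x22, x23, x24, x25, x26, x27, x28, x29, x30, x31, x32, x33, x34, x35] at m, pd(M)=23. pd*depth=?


pd+depth=35
depth=35-23=12
pd*depth=23*12=276


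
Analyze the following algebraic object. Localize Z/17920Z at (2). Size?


2-primary part: 17920=2^9*35
Size=2^9=512


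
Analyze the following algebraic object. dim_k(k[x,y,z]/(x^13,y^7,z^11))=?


Basis: x^iy^jz^k, i<13,j<7,k<11
13*7*11=1001


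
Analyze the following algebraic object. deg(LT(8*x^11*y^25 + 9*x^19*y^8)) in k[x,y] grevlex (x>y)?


LT: 8*x^11*y^25
deg_x=11, deg_y=25
Total=11+25=36


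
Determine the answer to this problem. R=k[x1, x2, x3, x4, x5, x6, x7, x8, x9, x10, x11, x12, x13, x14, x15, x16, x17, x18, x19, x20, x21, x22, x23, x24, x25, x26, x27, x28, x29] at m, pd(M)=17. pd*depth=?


pd+depth=29
depth=29-17=12
pd*depth=17*12=204


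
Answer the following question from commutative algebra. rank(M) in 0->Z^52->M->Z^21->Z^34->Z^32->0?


Alt sum=0:
(-1)^0*52 + (-1)^1*? + (-1)^2*21 + (-1)^3*34 + (-1)^4*32=0
rank(M)=71


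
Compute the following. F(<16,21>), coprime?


gcd(16,21)=1 => F=ab-a-b=16*21-16-21=336-37=299


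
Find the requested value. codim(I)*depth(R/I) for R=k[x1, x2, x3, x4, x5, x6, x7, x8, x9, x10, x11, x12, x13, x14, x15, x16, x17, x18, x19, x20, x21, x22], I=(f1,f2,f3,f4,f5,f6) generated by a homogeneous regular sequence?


codim=6, depth=dim(R/I)=22-6=16
Product=6*16=96


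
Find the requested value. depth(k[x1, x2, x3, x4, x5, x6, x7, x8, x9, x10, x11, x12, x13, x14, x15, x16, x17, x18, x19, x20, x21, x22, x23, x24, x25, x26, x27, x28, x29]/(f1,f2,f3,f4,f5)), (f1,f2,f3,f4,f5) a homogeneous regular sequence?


depth(R)=29
depth(R/I)=29-5=24


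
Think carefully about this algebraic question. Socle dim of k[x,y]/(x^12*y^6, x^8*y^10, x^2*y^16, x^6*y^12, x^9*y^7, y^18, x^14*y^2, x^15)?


Socle = ann(m) = span of standard monomials u with x*u, y*u in I (staircase corners).
Minimal generators: x^15, x^14*y^2, x^12*y^6, x^9*y^7, x^8*y^10, x^6*y^12, x^2*y^16, y^18
Corners: xy^17, x^5y^15, x^7y^11, x^8y^9, x^11y^6, x^13y^5, x^14y
Socle dim=7


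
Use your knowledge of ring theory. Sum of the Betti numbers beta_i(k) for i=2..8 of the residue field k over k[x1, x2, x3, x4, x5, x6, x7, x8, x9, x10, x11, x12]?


Koszul resolution: beta_i(k)=C(n,i), n=12
C(12,2)=66, C(12,3)=220, C(12,4)=495, C(12,5)=792, C(12,6)=924, C(12,7)=792, C(12,8)=495
Sum=3784


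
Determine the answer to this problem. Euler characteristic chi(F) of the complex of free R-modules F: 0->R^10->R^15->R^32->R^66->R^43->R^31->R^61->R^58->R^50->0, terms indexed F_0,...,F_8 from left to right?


chi = sum (-1)^i * rank:
(-1)^0*10=10
(-1)^1*15=-15
(-1)^2*32=32
(-1)^3*66=-66
(-1)^4*43=43
(-1)^5*31=-31
(-1)^6*61=61
(-1)^7*58=-58
(-1)^8*50=50
chi=26


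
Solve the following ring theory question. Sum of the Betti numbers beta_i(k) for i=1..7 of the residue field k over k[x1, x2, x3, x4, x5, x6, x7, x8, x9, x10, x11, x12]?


Koszul resolution: beta_i(k)=C(n,i), n=12
C(12,1)=12, C(12,2)=66, C(12,3)=220, C(12,4)=495, C(12,5)=792, C(12,6)=924, C(12,7)=792
Sum=3301


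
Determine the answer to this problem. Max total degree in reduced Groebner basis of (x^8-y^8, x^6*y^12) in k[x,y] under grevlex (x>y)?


LT(f1)=x^8, LT(f2)=x^6y^12, lcm=x^8y^12
S(f1,f2) = y^12*f1 - x^2*f2 = -y^20
Reduced GB = {f1, f2, y^20}; degrees 8, 18, 20
Max = 20


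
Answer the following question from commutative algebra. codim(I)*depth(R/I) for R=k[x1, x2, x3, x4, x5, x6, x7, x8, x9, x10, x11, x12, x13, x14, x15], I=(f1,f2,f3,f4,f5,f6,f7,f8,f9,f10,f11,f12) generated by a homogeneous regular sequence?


codim=12, depth=dim(R/I)=15-12=3
Product=12*3=36


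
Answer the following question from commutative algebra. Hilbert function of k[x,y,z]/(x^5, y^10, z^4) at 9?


Need i<5, j<10, k<4 with i+j+k=9.
For each i, j ranges over max(0,9-i-3)..min(9,9-i):
  i=0: j in [6,9] -> 4
  i=1: j in [5,8] -> 4
  i=2: j in [4,7] -> 4
  i=3: j in [3,6] -> 4
  i=4: j in [2,5] -> 4
H(9) = 4+4+4+4+4 = 20


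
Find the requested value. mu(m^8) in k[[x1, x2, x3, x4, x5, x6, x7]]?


C(n+d-1,d)=C(14,8)=3003


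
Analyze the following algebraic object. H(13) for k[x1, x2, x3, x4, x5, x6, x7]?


C(d+n-1,n-1)=C(19,6)=27132


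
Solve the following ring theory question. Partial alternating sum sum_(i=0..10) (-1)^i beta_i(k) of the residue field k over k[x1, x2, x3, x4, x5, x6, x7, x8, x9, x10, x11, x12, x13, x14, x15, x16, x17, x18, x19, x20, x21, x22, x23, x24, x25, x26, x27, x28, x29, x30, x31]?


Koszul resolution: beta_i(k)=C(n,i), n=31
sum_(i=0..p) (-1)^i C(n,i) = (-1)^p C(n-1,p)
(-1)^10*C(30,10) = (-1)^10*30045015 = 30045015


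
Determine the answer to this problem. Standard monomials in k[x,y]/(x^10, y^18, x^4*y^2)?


k[x,y]/I, I = (x^10, y^18, x^4*y^2)
Rect: 10x18=180. Corner: (10-4)x(18-2)=96.
dim = 180-96 = 84


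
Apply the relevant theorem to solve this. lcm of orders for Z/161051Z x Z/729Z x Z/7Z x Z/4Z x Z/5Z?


Exponent = lcm of the cyclic orders; pairwise coprime => product.
11^5*3^6*7^1*2^2*5^1=161051*729*7*4*5=16436865060


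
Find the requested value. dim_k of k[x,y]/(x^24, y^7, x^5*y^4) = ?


k[x,y]/I, I = (x^24, y^7, x^5*y^4)
Rect: 24x7=168. Corner: (24-5)x(7-4)=57.
dim = 168-57 = 111


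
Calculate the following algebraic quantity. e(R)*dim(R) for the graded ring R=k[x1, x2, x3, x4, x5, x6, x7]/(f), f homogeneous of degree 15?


e(R)=deg(f)=15, dim(R)=7-1=6
e*dim=15*6=90


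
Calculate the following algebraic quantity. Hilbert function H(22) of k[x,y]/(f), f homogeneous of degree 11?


H(t)=d for t>=d-1.
d=11, t=22
H(22)=11


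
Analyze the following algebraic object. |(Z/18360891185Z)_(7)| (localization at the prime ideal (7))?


7-primary part: 18360891185=7^10*65
Size=7^10=282475249


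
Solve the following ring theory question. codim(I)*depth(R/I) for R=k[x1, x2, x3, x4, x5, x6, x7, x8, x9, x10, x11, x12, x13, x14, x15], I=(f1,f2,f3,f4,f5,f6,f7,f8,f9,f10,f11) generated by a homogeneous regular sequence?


codim=11, depth=dim(R/I)=15-11=4
Product=11*4=44


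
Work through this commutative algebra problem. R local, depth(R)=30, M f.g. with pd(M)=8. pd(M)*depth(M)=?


pd+depth=30
depth=30-8=22
pd*depth=8*22=176


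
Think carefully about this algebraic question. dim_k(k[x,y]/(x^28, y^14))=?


Basis: x^i*y^j, i<28, j<14
28*14=392


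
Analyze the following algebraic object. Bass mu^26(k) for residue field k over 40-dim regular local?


C(n,i)=C(40,26)=23206929840


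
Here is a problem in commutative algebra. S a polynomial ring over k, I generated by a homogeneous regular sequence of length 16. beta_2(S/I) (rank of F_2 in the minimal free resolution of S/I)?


Regular sequence => Koszul complex is the minimal free resolution.
Syz_1 minimally generated by Koszul relations f_i*e_j - f_j*e_i (i<j): mu(Syz_1) = beta_2 = C(m,2) = m(m-1)/2
m=16
16*15/2 = 120


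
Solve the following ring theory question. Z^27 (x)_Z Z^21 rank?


rank(M(x)N) = rank(M)*rank(N)
27*21 = 567


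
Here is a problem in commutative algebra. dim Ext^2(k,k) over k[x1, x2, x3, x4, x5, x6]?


C(n,i)=C(6,2)=15


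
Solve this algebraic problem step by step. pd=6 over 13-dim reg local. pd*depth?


pd+depth=13
depth=13-6=7
pd*depth=6*7=42


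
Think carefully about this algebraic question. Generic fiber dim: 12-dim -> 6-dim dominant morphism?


dim(fiber)=dim(X)-dim(Y)=12-6=6


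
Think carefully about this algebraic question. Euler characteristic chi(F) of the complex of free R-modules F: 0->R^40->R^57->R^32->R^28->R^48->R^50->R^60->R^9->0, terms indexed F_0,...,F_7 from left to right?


chi = sum (-1)^i * rank:
(-1)^0*40=40
(-1)^1*57=-57
(-1)^2*32=32
(-1)^3*28=-28
(-1)^4*48=48
(-1)^5*50=-50
(-1)^6*60=60
(-1)^7*9=-9
chi=36


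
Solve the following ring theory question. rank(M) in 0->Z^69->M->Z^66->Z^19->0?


Alt sum=0:
(-1)^0*69 + (-1)^1*? + (-1)^2*66 + (-1)^3*19=0
rank(M)=116


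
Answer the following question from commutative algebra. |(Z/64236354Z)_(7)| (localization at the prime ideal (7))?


7-primary part: 64236354=7^7*78
Size=7^7=823543


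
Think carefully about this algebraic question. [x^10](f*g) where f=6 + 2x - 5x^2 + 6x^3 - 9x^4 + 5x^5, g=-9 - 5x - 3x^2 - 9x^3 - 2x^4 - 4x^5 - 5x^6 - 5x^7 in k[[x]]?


[x^10] = sum a_i*b_j, i+j=10
  6*-5=-30
  -9*-5=45
  5*-4=-20
Sum=-5


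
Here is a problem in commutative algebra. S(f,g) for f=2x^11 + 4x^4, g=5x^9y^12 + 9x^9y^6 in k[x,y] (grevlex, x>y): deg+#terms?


LT(f)=2x^11, LT(g)=5x^9y^12
lcm(LM)=x^11y^12
S(f,g) (scaled by 10 to clear denominators) = 5y^12*f - 2x^2*g = -18x^11y^6 + 20x^4y^12
2 terms, deg 17.
17+2=19


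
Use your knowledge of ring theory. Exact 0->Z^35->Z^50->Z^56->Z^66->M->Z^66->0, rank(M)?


Alt sum=0:
(-1)^0*35 + (-1)^1*50 + (-1)^2*56 + (-1)^3*66 + (-1)^4*? + (-1)^5*66=0
rank(M)=91


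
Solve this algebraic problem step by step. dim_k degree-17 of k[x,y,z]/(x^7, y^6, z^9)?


Need i<7, j<6, k<9 with i+j+k=17.
For each i, j ranges over max(0,17-i-8)..min(5,17-i):
  i=0: j in [9,5] -> 0
  i=1: j in [8,5] -> 0
  i=2: j in [7,5] -> 0
  i=3: j in [6,5] -> 0
  i=4: j in [5,5] -> 1
  i=5: j in [4,5] -> 2
  i=6: j in [3,5] -> 3
H(17) = 0+0+0+0+1+2+3 = 6


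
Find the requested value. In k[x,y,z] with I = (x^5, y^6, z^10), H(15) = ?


Need i<5, j<6, k<10 with i+j+k=15.
For each i, j ranges over max(0,15-i-9)..min(5,15-i):
  i=0: j in [6,5] -> 0
  i=1: j in [5,5] -> 1
  i=2: j in [4,5] -> 2
  i=3: j in [3,5] -> 3
  i=4: j in [2,5] -> 4
H(15) = 0+1+2+3+4 = 10


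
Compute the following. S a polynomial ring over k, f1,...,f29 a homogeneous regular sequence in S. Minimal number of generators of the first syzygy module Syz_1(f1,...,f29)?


Regular sequence => Koszul complex is the minimal free resolution.
Syz_1 minimally generated by Koszul relations f_i*e_j - f_j*e_i (i<j): mu(Syz_1) = beta_2 = C(m,2) = m(m-1)/2
m=29
29*28/2 = 406


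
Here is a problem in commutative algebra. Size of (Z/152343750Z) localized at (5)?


5-primary part: 152343750=5^9*78
Size=5^9=1953125


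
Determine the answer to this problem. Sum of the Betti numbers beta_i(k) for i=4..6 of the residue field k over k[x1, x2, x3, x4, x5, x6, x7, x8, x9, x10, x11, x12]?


Koszul resolution: beta_i(k)=C(n,i), n=12
C(12,4)=495, C(12,5)=792, C(12,6)=924
Sum=2211


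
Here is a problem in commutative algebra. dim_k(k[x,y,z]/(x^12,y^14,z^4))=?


Basis: x^iy^jz^k, i<12,j<14,k<4
12*14*4=672


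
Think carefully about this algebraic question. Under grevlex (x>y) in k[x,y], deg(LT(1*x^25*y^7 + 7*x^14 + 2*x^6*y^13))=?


LT: 1*x^25*y^7
deg_x=25, deg_y=7
Total=25+7=32


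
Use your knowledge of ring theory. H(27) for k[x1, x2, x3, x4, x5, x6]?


C(d+n-1,n-1)=C(32,5)=201376


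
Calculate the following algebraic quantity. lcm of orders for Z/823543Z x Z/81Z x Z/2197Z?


Exponent = lcm of the cyclic orders; pairwise coprime => product.
7^7*3^4*13^3=823543*81*2197=146555241651


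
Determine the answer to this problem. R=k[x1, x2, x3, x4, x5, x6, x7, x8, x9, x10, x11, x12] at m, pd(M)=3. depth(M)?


pd+depth=depth(R)=12
depth=12-3=9


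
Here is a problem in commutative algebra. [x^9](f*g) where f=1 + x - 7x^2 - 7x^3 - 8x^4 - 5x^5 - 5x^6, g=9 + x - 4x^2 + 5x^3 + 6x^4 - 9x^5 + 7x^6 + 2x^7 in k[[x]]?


[x^9] = sum a_i*b_j, i+j=9
  -7*2=-14
  -7*7=-49
  -8*-9=72
  -5*6=-30
  -5*5=-25
Sum=-46


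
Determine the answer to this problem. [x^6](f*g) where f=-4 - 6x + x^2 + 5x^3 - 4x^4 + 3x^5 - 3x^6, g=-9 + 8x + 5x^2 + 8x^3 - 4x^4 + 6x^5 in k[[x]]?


[x^6] = sum a_i*b_j, i+j=6
  -6*6=-36
  1*-4=-4
  5*8=40
  -4*5=-20
  3*8=24
  -3*-9=27
Sum=31


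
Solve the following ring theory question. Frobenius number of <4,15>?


gcd(4,15)=1 => F=ab-a-b=4*15-4-15=60-19=41


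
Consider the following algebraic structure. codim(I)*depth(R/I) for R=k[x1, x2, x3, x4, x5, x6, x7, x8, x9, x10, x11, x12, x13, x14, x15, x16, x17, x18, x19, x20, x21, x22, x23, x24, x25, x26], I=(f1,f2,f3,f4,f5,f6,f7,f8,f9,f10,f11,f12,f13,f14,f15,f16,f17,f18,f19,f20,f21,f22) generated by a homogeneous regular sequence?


codim=22, depth=dim(R/I)=26-22=4
Product=22*4=88


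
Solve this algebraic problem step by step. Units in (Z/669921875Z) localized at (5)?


Local ring = Z/1953125Z.
phi(1953125) = 5^8*(5-1) = 1562500


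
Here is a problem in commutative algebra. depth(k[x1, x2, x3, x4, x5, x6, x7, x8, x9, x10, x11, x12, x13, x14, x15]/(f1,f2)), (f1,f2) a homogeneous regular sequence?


depth(R)=15
depth(R/I)=15-2=13


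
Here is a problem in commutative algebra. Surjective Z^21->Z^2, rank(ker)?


rank(ker) = 21-2 = 19


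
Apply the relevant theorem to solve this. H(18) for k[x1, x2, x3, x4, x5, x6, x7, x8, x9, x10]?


C(d+n-1,n-1)=C(27,9)=4686825


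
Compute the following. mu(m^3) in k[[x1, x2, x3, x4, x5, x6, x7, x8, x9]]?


C(n+d-1,d)=C(11,3)=165


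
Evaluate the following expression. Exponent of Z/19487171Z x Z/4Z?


Exponent = lcm of the cyclic orders; pairwise coprime => product.
11^7*2^2=19487171*4=77948684


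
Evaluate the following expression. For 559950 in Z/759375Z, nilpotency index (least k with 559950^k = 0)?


559950^k mod 759375:
k=1: 559950
k=2: 343125
k=3: 337500
k=4: 506250
k=5: 0
First zero at k = 5


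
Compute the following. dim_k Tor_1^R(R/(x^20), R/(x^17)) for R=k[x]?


Tor_1(R/I,R/J)=(I cap J)/IJ=(x^20)/(x^37)
dim=37-20=min(20,17)=17


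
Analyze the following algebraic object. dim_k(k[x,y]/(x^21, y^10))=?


Basis: x^i*y^j, i<21, j<10
21*10=210


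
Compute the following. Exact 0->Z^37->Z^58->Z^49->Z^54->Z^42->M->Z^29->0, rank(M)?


Alt sum=0:
(-1)^0*37 + (-1)^1*58 + (-1)^2*49 + (-1)^3*54 + (-1)^4*42 + (-1)^5*? + (-1)^6*29=0
rank(M)=45


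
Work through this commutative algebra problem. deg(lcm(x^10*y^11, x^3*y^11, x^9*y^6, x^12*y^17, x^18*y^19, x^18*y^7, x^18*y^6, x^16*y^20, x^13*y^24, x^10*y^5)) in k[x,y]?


lcm = componentwise max:
x: max(10,3,9,12,18,18,18,16,13,10)=18
y: max(11,11,6,17,19,7,6,20,24,5)=24
Total=18+24=42


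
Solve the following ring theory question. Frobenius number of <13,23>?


gcd(13,23)=1 => F=ab-a-b=13*23-13-23=299-36=263


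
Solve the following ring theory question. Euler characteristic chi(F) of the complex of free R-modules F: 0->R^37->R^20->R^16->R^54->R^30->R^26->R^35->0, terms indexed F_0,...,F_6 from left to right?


chi = sum (-1)^i * rank:
(-1)^0*37=37
(-1)^1*20=-20
(-1)^2*16=16
(-1)^3*54=-54
(-1)^4*30=30
(-1)^5*26=-26
(-1)^6*35=35
chi=18


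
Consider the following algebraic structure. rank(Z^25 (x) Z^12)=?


rank(M(x)N) = rank(M)*rank(N)
25*12 = 300


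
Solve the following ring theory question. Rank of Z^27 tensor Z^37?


rank(M(x)N) = rank(M)*rank(N)
27*37 = 999


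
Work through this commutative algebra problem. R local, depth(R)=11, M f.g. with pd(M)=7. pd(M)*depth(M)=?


pd+depth=11
depth=11-7=4
pd*depth=7*4=28


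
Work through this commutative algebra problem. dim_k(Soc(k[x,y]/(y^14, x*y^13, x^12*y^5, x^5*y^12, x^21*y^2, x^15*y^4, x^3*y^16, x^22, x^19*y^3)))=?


Socle = ann(m) = span of standard monomials u with x*u, y*u in I (staircase corners).
Redundant generators: x^3*y^16
Minimal generators: x^22, x^21*y^2, x^19*y^3, x^15*y^4, x^12*y^5, x^5*y^12, x*y^13, y^14
Corners: y^13, x^4y^12, x^11y^11, x^14y^4, x^18y^3, x^20y^2, x^21y
Socle dim=7


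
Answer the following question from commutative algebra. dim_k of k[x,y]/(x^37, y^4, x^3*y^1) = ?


k[x,y]/I, I = (x^37, y^4, x^3*y^1)
Rect: 37x4=148. Corner: (37-3)x(4-1)=102.
dim = 148-102 = 46


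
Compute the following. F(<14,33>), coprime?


gcd(14,33)=1 => F=ab-a-b=14*33-14-33=462-47=415


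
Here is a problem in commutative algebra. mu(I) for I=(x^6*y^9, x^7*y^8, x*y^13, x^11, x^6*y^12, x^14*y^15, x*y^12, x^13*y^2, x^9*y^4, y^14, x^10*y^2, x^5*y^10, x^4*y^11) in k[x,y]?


Remove redundant (divisible by others).
x*y^13 redundant.
x^13*y^2 redundant.
x^6*y^12 redundant.
x^14*y^15 redundant.
Min: x^11, x^10*y^2, x^9*y^4, x^7*y^8, x^6*y^9, x^5*y^10, x^4*y^11, x*y^12, y^14
Count=9


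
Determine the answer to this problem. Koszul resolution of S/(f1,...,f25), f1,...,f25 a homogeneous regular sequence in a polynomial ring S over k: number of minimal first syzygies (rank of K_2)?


Regular sequence => Koszul complex is the minimal free resolution.
Syz_1 minimally generated by Koszul relations f_i*e_j - f_j*e_i (i<j): mu(Syz_1) = beta_2 = C(m,2) = m(m-1)/2
m=25
25*24/2 = 300


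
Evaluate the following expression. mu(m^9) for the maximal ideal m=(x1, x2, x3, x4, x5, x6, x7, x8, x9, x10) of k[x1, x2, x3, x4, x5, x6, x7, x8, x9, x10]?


Graded Nakayama: mu(m^d) = dim_k (m^d/m^(d+1)) = #degree-9 monomials in 10 vars
C(n+d-1,d)=C(18,9)=48620


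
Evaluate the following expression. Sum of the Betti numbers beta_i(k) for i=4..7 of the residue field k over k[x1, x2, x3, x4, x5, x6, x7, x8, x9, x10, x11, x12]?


Koszul resolution: beta_i(k)=C(n,i), n=12
C(12,4)=495, C(12,5)=792, C(12,6)=924, C(12,7)=792
Sum=3003


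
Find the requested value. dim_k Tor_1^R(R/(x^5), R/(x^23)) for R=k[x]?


Tor_1(R/I,R/J)=(I cap J)/IJ=(x^23)/(x^28)
dim=28-23=min(5,23)=5


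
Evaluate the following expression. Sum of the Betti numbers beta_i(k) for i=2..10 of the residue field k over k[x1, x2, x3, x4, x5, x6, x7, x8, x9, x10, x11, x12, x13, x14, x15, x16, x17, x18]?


Koszul resolution: beta_i(k)=C(n,i), n=18
C(18,2)=153, C(18,3)=816, C(18,4)=3060, C(18,5)=8568, C(18,6)=18564, C(18,7)=31824, C(18,8)=43758, C(18,9)=48620, C(18,10)=43758
Sum=199121


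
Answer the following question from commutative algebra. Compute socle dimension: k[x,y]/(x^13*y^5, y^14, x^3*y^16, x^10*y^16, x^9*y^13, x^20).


Socle = ann(m) = span of standard monomials u with x*u, y*u in I (staircase corners).
Redundant generators: x^3*y^16, x^10*y^16
Minimal generators: x^20, x^13*y^5, x^9*y^13, y^14
Corners: x^8y^13, x^12y^12, x^19y^4
Socle dim=3


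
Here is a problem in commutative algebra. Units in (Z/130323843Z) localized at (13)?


Local ring = Z/4826809Z.
phi(4826809) = 13^5*(13-1) = 4455516


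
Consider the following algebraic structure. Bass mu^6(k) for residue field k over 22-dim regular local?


C(n,i)=C(22,6)=74613


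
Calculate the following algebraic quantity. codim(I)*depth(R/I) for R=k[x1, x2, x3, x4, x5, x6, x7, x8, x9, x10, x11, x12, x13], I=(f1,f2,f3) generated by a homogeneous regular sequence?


codim=3, depth=dim(R/I)=13-3=10
Product=3*10=30


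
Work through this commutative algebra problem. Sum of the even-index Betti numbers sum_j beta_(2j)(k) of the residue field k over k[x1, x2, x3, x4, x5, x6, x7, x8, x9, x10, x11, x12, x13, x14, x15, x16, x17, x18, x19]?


Koszul resolution: beta_i(k)=C(n,i), n=19
sum_even C(19,i) = 2^(n-1) = 2^18 = 262144


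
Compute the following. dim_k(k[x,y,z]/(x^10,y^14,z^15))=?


Basis: x^iy^jz^k, i<10,j<14,k<15
10*14*15=2100


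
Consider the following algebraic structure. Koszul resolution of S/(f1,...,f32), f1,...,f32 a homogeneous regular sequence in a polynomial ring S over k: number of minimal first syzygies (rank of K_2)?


Regular sequence => Koszul complex is the minimal free resolution.
Syz_1 minimally generated by Koszul relations f_i*e_j - f_j*e_i (i<j): mu(Syz_1) = beta_2 = C(m,2) = m(m-1)/2
m=32
32*31/2 = 496


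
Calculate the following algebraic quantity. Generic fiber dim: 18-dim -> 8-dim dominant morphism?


dim(fiber)=dim(X)-dim(Y)=18-8=10


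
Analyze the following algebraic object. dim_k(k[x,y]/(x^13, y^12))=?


Basis: x^i*y^j, i<13, j<12
13*12=156


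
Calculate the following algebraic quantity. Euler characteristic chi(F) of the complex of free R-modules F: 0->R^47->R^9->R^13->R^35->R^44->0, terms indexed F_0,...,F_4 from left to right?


chi = sum (-1)^i * rank:
(-1)^0*47=47
(-1)^1*9=-9
(-1)^2*13=13
(-1)^3*35=-35
(-1)^4*44=44
chi=60


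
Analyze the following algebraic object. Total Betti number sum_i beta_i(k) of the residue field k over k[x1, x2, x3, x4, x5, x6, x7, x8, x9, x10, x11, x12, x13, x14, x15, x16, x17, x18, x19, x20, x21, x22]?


Koszul resolution: beta_i(k)=C(n,i), n=22
sum_i C(22,i) = 2^22 = 4194304


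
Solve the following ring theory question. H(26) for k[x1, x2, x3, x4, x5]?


C(d+n-1,n-1)=C(30,4)=27405


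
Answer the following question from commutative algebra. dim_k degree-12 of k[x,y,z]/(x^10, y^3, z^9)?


Need i<10, j<3, k<9 with i+j+k=12.
For each i, j ranges over max(0,12-i-8)..min(2,12-i):
  i=0: j in [4,2] -> 0
  i=1: j in [3,2] -> 0
  i=2: j in [2,2] -> 1
  i=3: j in [1,2] -> 2
  i=4: j in [0,2] -> 3
  i=5: j in [0,2] -> 3
  i=6: j in [0,2] -> 3
  i=7: j in [0,2] -> 3
  i=8: j in [0,2] -> 3
  i=9: j in [0,2] -> 3
H(12) = 0+0+1+2+3+3+3+3+3+3 = 21


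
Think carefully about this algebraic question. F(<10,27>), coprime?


gcd(10,27)=1 => F=ab-a-b=10*27-10-27=270-37=233


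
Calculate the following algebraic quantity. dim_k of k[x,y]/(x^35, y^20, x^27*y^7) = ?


k[x,y]/I, I = (x^35, y^20, x^27*y^7)
Rect: 35x20=700. Corner: (35-27)x(20-7)=104.
dim = 700-104 = 596


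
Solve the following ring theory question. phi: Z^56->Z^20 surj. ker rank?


rank(ker) = 56-20 = 36


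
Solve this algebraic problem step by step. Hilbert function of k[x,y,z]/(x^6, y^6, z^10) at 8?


Need i<6, j<6, k<10 with i+j+k=8.
For each i, j ranges over max(0,8-i-9)..min(5,8-i):
  i=0: j in [0,5] -> 6
  i=1: j in [0,5] -> 6
  i=2: j in [0,5] -> 6
  i=3: j in [0,5] -> 6
  i=4: j in [0,4] -> 5
  i=5: j in [0,3] -> 4
H(8) = 6+6+6+6+5+4 = 33


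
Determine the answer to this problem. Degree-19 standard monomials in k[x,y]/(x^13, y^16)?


k[x,y], I = (x^13, y^16), d = 19
Need i < 13 and d-i < 16.
Range: 4 <= i <= 12.
H(19) = 9


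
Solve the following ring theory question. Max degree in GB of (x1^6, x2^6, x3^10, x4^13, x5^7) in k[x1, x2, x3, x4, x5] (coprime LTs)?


Pure powers, coprime LTs => already GB.
Degrees: 6, 6, 10, 13, 7
Max=13


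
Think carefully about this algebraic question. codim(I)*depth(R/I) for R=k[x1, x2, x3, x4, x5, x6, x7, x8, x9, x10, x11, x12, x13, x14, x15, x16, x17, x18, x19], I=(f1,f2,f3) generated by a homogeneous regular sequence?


codim=3, depth=dim(R/I)=19-3=16
Product=3*16=48


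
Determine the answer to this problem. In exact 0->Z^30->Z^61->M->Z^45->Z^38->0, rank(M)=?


Alt sum=0:
(-1)^0*30 + (-1)^1*61 + (-1)^2*? + (-1)^3*45 + (-1)^4*38=0
rank(M)=38


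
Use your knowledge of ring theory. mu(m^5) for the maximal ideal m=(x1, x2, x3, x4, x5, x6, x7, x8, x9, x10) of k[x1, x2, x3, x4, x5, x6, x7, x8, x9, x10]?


Graded Nakayama: mu(m^d) = dim_k (m^d/m^(d+1)) = #degree-5 monomials in 10 vars
C(n+d-1,d)=C(14,5)=2002


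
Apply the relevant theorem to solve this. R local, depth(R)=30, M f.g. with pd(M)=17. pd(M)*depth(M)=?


pd+depth=30
depth=30-17=13
pd*depth=17*13=221


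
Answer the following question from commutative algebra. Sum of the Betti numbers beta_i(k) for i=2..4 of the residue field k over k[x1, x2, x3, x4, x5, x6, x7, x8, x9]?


Koszul resolution: beta_i(k)=C(n,i), n=9
C(9,2)=36, C(9,3)=84, C(9,4)=126
Sum=246


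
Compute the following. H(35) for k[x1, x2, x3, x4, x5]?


C(d+n-1,n-1)=C(39,4)=82251


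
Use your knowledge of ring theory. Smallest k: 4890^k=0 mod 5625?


4890^k mod 5625:
k=1: 4890
k=2: 225
k=3: 3375
k=4: 0
First zero at k = 4


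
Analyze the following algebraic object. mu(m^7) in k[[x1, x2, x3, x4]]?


C(n+d-1,d)=C(10,7)=120


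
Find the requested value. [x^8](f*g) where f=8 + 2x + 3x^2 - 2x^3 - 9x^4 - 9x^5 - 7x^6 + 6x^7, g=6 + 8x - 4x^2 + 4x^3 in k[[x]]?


[x^8] = sum a_i*b_j, i+j=8
  -9*4=-36
  -7*-4=28
  6*8=48
Sum=40


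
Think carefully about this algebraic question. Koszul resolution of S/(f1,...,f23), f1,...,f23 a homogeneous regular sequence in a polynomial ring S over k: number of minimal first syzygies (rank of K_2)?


Regular sequence => Koszul complex is the minimal free resolution.
Syz_1 minimally generated by Koszul relations f_i*e_j - f_j*e_i (i<j): mu(Syz_1) = beta_2 = C(m,2) = m(m-1)/2
m=23
23*22/2 = 253


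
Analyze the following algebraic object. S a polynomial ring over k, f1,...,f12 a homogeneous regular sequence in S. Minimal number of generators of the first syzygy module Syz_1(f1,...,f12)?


Regular sequence => Koszul complex is the minimal free resolution.
Syz_1 minimally generated by Koszul relations f_i*e_j - f_j*e_i (i<j): mu(Syz_1) = beta_2 = C(m,2) = m(m-1)/2
m=12
12*11/2 = 66


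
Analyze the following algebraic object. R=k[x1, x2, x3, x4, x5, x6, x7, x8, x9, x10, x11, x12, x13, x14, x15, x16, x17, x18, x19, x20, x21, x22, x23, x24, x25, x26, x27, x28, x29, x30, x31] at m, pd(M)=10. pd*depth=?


pd+depth=31
depth=31-10=21
pd*depth=10*21=210
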